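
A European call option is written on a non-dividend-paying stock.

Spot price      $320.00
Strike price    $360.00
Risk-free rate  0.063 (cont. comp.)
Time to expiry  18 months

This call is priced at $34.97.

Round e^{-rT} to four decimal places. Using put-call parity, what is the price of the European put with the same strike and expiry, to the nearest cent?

$42.50

exp(−rT) = exp(−0.063·1.5) = 0.9098
Put-call parity: C − P = S − K·e^(−rT) = 320 − 360·0.9098 = 320 − 327.5280 = -7.5280
P = C − (C − P) = 34.97 − (-7.5280) = 42.4980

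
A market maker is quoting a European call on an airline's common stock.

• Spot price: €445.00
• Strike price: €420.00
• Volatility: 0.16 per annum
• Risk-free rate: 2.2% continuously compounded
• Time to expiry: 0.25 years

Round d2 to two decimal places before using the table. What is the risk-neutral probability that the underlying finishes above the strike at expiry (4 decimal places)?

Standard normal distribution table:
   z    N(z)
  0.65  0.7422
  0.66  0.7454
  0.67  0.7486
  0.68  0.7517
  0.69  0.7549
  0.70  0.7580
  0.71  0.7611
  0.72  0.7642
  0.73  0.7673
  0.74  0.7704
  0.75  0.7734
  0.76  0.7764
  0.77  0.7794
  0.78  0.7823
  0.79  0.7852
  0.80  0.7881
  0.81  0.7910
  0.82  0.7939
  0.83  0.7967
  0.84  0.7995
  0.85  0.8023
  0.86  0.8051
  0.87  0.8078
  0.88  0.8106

0.7734

T = 0.25;  σ√T = 0.0800
d₁ = [ln(445/420) + (0.022 + ½·0.16²)·0.25] / (σ√T) = (0.0578 + 0.0087) / 0.0800 = 0.8315 ⇒ 0.83
d₂ = 0.8315 − 0.0800 = 0.7515 ⇒ 0.75
Pr(exercise) under Q = N(d₂) = 0.7734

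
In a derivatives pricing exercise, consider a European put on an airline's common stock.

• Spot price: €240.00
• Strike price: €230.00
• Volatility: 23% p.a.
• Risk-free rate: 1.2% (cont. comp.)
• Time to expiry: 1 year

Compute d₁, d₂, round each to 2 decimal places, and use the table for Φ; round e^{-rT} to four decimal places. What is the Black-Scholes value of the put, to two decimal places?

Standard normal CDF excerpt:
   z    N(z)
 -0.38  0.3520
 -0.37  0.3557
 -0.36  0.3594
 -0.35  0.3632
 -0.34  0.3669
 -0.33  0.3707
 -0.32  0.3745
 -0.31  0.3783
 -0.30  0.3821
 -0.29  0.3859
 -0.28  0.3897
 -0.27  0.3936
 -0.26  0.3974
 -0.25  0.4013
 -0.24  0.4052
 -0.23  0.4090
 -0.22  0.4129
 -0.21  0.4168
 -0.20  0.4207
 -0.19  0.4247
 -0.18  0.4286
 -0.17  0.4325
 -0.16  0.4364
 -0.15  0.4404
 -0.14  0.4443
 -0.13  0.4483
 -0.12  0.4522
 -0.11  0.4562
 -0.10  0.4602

€15.60

T = 1;  σ√T = 0.2300
d₁ = [ln(240/230) + (0.012 + 0.23²/2)·1] / 0.2300 = [0.0426 + 0.0384] / 0.2300 = 0.3522 → 0.35
d₂ = d₁ − σ√T = 0.3522 − 0.2300 = 0.1222 → 0.12
exp(−rT) = exp(−0.012·1) = 0.9881
N(−d₂) = N(-0.12) = 0.4522;  N(−d₁) = N(-0.35) = 0.3632
P = 230·0.9881·0.4522 − 240·0.3632 = 102.7683 − 87.1680 = 15.6003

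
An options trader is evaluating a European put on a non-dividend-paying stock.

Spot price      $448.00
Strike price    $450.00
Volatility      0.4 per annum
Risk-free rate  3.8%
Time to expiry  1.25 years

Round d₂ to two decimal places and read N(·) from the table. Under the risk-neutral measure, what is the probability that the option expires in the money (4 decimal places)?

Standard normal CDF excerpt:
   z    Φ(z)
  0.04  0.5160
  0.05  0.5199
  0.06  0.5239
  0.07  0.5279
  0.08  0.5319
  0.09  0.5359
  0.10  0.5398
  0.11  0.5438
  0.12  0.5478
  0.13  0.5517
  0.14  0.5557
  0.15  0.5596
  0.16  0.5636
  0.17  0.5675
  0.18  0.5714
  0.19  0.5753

0.5517

σ√T = 0.4·√1.25 = 0.4472
d₁ = [ln(448/450) + (0.038 + ½·0.4²)·1.25] / (σ√T) = (-0.0045 + 0.1475) / 0.4472 = 0.3199 ≈ 0.32
d₂ = 0.3199 − 0.4472 = -0.1274 ≈ -0.13
Risk-neutral Pr[S_T < K] = N(−d₂) = N(0.13) = 0.5517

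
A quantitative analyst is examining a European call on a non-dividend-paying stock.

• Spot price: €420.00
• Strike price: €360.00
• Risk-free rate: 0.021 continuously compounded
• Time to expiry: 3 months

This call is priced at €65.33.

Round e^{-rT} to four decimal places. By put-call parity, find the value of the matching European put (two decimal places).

€3.46

e^(−rT) = e^(−0.021·0.25) = 0.9948
Put-call parity: C − P = S − K·e^(−rT) = 420 − 360·0.9948 = 420 − 358.1280 = 61.8720
P = C − (C − P) = 65.33 − (61.8720) = 3.4580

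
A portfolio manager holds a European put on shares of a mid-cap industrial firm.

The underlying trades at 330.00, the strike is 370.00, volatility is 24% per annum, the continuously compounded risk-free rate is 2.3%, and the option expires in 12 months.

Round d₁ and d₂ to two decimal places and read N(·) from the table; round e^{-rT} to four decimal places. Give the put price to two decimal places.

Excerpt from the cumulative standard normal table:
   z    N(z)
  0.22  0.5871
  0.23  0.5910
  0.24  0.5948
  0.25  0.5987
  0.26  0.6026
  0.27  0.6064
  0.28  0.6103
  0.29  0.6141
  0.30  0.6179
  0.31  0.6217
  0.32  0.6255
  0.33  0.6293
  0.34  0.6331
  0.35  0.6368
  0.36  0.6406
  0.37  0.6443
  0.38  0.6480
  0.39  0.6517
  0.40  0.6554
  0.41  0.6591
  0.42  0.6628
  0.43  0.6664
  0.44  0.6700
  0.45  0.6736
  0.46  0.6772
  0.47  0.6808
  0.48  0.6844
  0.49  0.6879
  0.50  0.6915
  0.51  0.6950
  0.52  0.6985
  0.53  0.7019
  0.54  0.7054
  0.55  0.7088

51.19

σ√T = 0.24 × 1.0000 = 0.2400
d₁ = [ln(330/370) + (0.023 + ½·0.24²)·1] / (σ√T) = (-0.1144 + 0.0518) / 0.2400 = -0.2609 which rounds to -0.26
d₂ = -0.2609 − 0.2400 = -0.5009 which rounds to -0.50
exp(−rT) = exp(−0.023·1) = 0.9773
N(−d₂) = N(0.50) = 0.6915;  N(−d₁) = N(0.26) = 0.6026
P = 370·0.9773·0.6915 − 330·0.6026 = 250.0471 − 198.8580 = 51.1891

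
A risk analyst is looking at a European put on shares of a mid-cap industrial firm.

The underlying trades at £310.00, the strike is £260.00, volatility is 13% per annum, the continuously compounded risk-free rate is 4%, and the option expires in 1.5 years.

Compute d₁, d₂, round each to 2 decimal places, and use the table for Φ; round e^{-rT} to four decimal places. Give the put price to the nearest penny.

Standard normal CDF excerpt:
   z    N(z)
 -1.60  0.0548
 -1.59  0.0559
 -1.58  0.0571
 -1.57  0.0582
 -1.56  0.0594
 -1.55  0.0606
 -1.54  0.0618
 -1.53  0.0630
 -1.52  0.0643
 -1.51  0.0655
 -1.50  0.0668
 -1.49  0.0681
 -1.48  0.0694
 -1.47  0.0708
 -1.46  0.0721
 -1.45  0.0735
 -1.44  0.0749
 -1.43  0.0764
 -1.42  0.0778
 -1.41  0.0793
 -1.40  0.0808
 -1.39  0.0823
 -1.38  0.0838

£1.37

σ√T = 0.13 × 1.2247 = 0.1592
d₁ = [ln(310/260) + (0.04 + 0.13²/2)·1.5] / 0.1592 = [0.1759 + 0.0727] / 0.1592 = 1.5612 ≈ 1.56
d₂ = d₁ − σ√T = 1.5612 − 0.1592 = 1.4020 ≈ 1.40
exp(−rT) = exp(−0.04·1.5) = 0.9418
P = 260·0.9418·N(-1.40) − 310·N(-1.56) = 260·0.9418·0.0808 − 310·0.0594 = 19.7853 − 18.4140 = 1.3713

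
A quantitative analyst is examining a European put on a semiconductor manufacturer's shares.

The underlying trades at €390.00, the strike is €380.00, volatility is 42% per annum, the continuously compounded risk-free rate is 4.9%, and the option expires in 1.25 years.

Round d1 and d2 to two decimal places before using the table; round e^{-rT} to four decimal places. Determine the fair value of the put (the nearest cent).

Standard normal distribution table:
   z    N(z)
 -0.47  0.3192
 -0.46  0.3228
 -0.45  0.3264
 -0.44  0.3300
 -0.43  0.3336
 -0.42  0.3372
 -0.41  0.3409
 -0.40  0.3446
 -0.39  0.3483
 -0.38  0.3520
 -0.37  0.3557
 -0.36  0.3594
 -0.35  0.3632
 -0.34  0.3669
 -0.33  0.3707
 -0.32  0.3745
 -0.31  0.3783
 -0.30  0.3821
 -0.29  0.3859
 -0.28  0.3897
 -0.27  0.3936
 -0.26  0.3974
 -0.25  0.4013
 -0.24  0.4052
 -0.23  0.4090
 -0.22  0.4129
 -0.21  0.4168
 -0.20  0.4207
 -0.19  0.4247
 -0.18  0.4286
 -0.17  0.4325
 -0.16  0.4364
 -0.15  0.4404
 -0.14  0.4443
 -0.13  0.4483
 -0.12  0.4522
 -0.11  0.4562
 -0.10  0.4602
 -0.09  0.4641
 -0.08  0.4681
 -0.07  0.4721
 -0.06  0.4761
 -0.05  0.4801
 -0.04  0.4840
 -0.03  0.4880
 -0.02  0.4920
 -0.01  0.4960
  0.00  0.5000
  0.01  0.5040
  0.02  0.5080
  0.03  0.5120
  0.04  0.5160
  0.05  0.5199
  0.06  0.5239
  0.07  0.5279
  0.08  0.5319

σ√T = 0.42·√1.25 = 0.4696
d₁ = [ln(390/380) + (0.049 + 0.42²/2)·1.25] / 0.4696 = [0.0260 + 0.1715] / 0.4696 = 0.4205 ≈ 0.42
d₂ = d₁ − σ√T = 0.4205 − 0.4696 = -0.0490 ≈ -0.05
e^(−rT) = e^(−0.049·1.25) = 0.9406
N(−d₂) = N(0.05) = 0.5199;  N(−d₁) = N(-0.42) = 0.3372
P = 380·0.9406·0.5199 − 390·0.3372 = 185.8268 − 131.5080 = 54.3188

€54.32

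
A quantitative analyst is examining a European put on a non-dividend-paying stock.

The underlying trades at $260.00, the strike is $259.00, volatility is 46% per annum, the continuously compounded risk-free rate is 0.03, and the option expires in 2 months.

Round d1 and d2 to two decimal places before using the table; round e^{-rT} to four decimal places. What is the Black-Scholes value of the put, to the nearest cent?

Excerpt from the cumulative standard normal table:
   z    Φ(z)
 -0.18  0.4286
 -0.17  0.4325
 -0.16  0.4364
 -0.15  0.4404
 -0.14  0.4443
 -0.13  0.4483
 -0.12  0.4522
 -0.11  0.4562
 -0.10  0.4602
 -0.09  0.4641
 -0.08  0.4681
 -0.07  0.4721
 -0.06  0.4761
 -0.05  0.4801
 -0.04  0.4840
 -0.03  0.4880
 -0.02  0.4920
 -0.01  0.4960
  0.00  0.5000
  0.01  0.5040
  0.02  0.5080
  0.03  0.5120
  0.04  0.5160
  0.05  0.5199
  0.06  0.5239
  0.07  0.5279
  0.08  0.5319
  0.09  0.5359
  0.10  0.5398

$18.46

σ√T = 0.46 × 0.4082 = 0.1878
d₁ = [ln(260/259) + (0.03 + ½·0.46²)·0.1667] / (σ√T) = (0.0039 + 0.0226) / 0.1878 = 0.1410 ≈ 0.14
d₂ = 0.1410 − 0.1878 = -0.0468 ≈ -0.05
e^(−rT) = e^(−0.03·0.1667) = 0.9950
N(−d₂) = N(0.05) = 0.5199;  N(−d₁) = N(-0.14) = 0.4443
P = 259·0.9950·0.5199 − 260·0.4443 = 133.9808 − 115.5180 = 18.4628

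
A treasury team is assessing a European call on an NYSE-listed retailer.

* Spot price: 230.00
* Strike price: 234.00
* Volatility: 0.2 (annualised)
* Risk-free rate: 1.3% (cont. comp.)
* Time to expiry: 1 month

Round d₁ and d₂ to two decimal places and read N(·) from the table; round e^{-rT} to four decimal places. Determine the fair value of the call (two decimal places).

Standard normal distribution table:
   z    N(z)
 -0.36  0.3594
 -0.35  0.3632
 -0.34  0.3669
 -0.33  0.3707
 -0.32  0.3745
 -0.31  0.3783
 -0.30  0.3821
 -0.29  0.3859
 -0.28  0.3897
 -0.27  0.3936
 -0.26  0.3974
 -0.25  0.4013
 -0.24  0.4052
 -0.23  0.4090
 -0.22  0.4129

3.87

T = 0.08333;  σ√T = 0.0577
d₁ = [ln(230/234) + (0.013 + 0.2²/2)·0.08333] / 0.0577 = [-0.0172 + 0.0027] / 0.0577 = -0.2510 ≈ -0.25
d₂ = d₁ − σ√T = -0.2510 − 0.0577 = -0.3087 ≈ -0.31
exp(−rT) = exp(−0.013·0.08333) = 0.9989
N(d₁) = N(-0.25) = 0.4013;  N(d₂) = N(-0.31) = 0.3783
C = 230·0.4013 − 234·0.9989·0.3783 = 92.2990 − 88.4248 = 3.8742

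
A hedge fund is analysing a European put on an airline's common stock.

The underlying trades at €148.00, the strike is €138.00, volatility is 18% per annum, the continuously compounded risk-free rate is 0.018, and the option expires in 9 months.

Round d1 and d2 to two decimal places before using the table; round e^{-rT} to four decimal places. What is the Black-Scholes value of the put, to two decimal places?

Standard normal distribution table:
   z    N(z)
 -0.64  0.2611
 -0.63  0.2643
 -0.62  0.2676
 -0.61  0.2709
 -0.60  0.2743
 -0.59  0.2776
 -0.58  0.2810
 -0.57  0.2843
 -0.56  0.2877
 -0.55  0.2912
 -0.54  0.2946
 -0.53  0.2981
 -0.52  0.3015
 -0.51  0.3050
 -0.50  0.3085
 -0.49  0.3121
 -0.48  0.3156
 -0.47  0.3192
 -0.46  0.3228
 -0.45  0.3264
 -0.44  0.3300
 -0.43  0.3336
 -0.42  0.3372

σ√T = 0.18 × 0.8660 = 0.1559
d₁ = [ln(148/138) + (0.018 + 0.18²/2)·0.75] / 0.1559 = [0.0700 + 0.0256] / 0.1559 = 0.6133 → 0.61
d₂ = d₁ − σ√T = 0.6133 − 0.1559 = 0.4574 → 0.46
exp(−rT) = exp(−0.018·0.75) = 0.9866
P = 138·0.9866·N(-0.46) − 148·N(-0.61) = 138·0.9866·0.3228 − 148·0.2709 = 43.9495 − 40.0932 = 3.8563

€3.86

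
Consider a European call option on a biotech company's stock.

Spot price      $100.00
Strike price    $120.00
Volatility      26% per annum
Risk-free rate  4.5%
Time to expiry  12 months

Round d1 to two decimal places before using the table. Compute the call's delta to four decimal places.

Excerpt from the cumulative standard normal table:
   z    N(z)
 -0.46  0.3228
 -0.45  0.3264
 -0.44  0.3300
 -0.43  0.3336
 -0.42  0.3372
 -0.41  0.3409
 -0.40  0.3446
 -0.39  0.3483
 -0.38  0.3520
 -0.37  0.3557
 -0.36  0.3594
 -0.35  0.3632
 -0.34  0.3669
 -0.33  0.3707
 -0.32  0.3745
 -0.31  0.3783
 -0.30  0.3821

σ√T = 0.26 × 1.0000 = 0.2600
d₁ = [ln(100/120) + (0.045 + 0.26²/2)·1] / 0.2600 = [-0.1823 + 0.0788] / 0.2600 = -0.3982 which rounds to -0.40
N(d₁) = N(-0.40) = 0.3446
Δ_call = N(d₁) = 0.3446

0.3446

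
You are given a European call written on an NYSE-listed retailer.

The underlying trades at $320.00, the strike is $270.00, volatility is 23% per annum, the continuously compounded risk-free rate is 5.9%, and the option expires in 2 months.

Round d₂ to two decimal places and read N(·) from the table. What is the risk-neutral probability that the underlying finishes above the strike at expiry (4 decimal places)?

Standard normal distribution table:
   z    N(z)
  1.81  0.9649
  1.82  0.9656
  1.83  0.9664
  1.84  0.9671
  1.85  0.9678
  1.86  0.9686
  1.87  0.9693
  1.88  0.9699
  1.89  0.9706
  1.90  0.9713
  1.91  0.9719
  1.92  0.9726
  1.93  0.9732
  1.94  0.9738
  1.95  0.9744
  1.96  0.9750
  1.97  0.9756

σ√T = 0.23·√0.1667 = 0.0939
d₁ = [ln(320/270) + (0.059 + ½·0.23²)·0.1667] / (σ√T) = (0.1699 + 0.0142) / 0.0939 = 1.9611 → 1.96
d₂ = 1.9611 − 0.0939 = 1.8672 → 1.87
Risk-neutral Pr[S_T > K] = N(d₂) = N(1.87) = 0.9693

0.9693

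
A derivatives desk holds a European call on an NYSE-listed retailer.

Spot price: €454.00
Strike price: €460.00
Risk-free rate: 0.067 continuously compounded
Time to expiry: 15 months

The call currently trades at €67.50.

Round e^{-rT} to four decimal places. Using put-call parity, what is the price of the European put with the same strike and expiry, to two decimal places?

e^(−rT) = e^(−0.067·1.25) = 0.9197
Put-call parity: C − P = S − K·e^(−rT) = 454 − 460·0.9197 = 454 − 423.0620 = 30.9380
P = C − (C − P) = 67.50 − (30.9380) = 36.5620

€36.56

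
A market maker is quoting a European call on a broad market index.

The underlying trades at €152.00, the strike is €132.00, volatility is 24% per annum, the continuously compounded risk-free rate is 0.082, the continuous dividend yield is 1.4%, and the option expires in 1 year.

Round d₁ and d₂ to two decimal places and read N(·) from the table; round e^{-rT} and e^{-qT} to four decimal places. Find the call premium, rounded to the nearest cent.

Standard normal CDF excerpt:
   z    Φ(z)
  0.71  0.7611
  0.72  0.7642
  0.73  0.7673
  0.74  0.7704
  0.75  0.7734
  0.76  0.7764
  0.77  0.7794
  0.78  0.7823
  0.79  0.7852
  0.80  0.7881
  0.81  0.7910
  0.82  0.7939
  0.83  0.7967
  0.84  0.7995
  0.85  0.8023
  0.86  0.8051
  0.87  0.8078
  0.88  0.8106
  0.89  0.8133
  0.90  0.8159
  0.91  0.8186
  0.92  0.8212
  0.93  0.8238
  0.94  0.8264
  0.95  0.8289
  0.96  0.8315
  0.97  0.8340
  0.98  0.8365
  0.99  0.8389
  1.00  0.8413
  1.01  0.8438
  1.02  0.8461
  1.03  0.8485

T = 1;  σ√T = 0.2400
ln(S/K) + (r − q + σ²/2)T = ln(152/132) + (0.082 − 0.014 + 0.24²/2)·1 = 0.1411 + 0.0968 = 0.2379
d₁ = 0.2379 / 0.2400 = 0.9912 ≈ 0.99
d₂ = d₁ − σ√T = 0.9912 − 0.2400 = 0.7512 ≈ 0.75
e^(−qT) = e^(−0.014·1) = 0.9861;  e^(−rT) = e^(−0.082·1) = 0.9213
C = 152·0.9861·N(0.99) − 132·0.9213·N(0.75) = 152·0.9861·0.8389 − 132·0.9213·0.7734 = 125.7404 − 94.0544 = 31.6860

€31.69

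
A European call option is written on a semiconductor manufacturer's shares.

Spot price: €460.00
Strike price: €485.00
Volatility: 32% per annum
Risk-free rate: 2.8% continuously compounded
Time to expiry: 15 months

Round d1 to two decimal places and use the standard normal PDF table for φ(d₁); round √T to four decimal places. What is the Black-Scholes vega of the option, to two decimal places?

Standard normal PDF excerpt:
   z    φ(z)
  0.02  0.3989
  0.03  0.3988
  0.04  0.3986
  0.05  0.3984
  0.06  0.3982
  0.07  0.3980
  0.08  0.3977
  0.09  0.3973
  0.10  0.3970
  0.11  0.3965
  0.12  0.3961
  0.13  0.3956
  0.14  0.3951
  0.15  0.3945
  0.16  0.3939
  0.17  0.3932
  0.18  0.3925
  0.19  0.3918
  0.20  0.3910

σ√T = 0.32·√1.25 = 0.3578
ln(S/K) + (r + σ²/2)T = ln(460/485) + (0.028 + 0.32²/2)·1.25 = -0.0529 + 0.0990 = 0.0461
d₁ = 0.0461 / 0.3578 = 0.1288 ≈ 0.13
√T = √1.25 = 1.1180
φ(d₁) = φ(0.13) = 0.3956
vega = S·φ(d₁)·√T = 460·0.3956·1.1180 = 203.4492
(Call and put vega coincide under Black-Scholes.)

203.45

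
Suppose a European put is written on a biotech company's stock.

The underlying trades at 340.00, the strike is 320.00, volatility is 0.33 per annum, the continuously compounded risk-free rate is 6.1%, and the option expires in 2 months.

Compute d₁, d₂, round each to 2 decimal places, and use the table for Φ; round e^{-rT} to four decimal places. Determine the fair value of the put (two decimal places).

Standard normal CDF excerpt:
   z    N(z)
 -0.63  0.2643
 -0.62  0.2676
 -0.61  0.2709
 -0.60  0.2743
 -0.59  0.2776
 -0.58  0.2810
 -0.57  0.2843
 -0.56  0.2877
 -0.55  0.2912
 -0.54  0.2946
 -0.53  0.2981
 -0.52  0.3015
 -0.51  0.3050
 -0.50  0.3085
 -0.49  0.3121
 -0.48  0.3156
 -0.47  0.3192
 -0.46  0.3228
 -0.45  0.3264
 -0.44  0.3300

7.87

T = 0.1667;  σ√T = 0.1347
d₁ = [ln(340/320) + (0.061 + ½·0.33²)·0.1667] / (σ√T) = (0.0606 + 0.0192) / 0.1347 = 0.5928 which rounds to 0.59
d₂ = 0.5928 − 0.1347 = 0.4581 which rounds to 0.46
e^(−rT) = e^(−0.061·0.1667) = 0.9899
N(−d₂) = N(-0.46) = 0.3228;  N(−d₁) = N(-0.59) = 0.2776
P = 320·0.9899·0.3228 − 340·0.2776 = 102.2527 − 94.3840 = 7.8687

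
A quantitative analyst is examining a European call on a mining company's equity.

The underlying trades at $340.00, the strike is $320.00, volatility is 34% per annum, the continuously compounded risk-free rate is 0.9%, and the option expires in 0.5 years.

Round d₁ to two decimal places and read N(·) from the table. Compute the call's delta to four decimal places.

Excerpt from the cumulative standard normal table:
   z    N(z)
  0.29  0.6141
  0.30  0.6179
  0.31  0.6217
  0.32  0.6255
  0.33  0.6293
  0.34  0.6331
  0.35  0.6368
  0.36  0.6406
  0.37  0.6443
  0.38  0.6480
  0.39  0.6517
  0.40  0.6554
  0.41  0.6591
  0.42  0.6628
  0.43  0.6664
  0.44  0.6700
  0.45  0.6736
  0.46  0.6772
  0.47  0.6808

0.6517

σ√T = 0.34 × 0.7071 = 0.2404
d₁ = [ln(340/320) + (0.009 + 0.34²/2)·0.5] / 0.2404 = [0.0606 + 0.0334] / 0.2404 = 0.3911 which rounds to 0.39
N(d₁) = N(0.39) = 0.6517
Δ_call = N(d₁) = 0.6517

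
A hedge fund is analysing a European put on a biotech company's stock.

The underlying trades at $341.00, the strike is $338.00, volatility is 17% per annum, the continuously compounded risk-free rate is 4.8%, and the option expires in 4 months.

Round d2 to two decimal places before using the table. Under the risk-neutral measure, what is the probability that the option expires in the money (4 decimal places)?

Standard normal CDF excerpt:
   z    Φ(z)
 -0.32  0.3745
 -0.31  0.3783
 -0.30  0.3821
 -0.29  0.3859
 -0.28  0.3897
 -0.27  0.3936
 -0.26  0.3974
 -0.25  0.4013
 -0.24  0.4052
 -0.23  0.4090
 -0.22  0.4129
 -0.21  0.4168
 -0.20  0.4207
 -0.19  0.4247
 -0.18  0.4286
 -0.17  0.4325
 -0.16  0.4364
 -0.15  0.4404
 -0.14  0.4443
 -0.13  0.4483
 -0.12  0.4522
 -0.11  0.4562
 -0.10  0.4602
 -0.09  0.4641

σ√T = 0.17·√0.3333 = 0.0981
d₁ = [ln(341/338) + (0.048 + 0.17²/2)·0.3333] / 0.0981 = [0.0088 + 0.0208] / 0.0981 = 0.3021 which rounds to 0.30
d₂ = d₁ − σ√T = 0.3021 − 0.0981 = 0.2040 which rounds to 0.20
Risk-neutral Pr[S_T < K] = N(−d₂) = N(-0.20) = 0.4207

0.4207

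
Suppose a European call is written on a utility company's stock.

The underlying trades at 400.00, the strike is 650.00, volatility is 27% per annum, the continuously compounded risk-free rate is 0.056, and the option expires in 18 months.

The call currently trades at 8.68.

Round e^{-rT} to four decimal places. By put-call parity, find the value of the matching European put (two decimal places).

exp(−rT) = exp(−0.056·1.5) = 0.9194
Put-call parity: C − P = S − K·e^(−rT) = 400 − 650·0.9194 = 400 − 597.6100 = -197.6100
P = C − (C − P) = 8.68 − (-197.6100) = 206.2900

206.29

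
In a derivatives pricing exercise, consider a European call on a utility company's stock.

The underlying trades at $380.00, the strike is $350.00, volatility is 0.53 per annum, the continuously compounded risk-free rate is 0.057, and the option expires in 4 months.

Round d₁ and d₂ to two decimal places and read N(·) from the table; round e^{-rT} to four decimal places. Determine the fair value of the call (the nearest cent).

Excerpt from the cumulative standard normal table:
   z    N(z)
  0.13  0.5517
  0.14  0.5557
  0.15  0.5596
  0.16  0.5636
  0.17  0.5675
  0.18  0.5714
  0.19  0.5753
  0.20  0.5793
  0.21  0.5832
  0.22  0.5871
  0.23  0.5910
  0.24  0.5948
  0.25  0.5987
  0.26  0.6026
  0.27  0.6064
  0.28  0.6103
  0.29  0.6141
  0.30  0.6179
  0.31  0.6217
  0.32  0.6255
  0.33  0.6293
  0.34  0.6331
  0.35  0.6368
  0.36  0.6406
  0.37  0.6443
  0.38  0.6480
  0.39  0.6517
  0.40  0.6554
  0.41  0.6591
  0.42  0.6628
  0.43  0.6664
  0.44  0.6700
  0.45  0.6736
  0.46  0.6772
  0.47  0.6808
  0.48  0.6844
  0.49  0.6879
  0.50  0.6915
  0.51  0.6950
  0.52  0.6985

T = 0.3333;  σ√T = 0.3060
ln(S/K) + (r + σ²/2)T = ln(380/350) + (0.057 + 0.53²/2)·0.3333 = 0.0822 + 0.0658 = 0.1481
d₁ = 0.1481 / 0.3060 = 0.4838 which rounds to 0.48
d₂ = d₁ − σ√T = 0.4838 − 0.3060 = 0.1779 which rounds to 0.18
exp(−rT) = exp(−0.057·0.3333) = 0.9812
C = 380·N(0.48) − 350·0.9812·N(0.18) = 380·0.6844 − 350·0.9812·0.5714 = 260.0720 − 196.2302 = 63.8418

$63.84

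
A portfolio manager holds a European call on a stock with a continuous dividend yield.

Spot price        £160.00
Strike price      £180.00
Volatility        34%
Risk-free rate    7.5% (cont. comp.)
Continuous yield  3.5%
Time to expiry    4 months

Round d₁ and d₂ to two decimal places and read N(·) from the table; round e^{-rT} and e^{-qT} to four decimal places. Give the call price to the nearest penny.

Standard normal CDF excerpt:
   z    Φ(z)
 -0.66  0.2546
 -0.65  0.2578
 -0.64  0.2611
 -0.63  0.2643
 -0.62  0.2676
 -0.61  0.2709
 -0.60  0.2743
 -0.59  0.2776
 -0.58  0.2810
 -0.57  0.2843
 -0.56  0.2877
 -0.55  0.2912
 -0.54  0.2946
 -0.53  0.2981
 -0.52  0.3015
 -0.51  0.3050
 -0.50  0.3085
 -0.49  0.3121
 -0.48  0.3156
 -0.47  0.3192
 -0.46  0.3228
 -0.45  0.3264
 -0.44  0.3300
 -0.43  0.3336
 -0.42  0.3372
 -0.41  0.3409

£6.36

σ√T = 0.34·√0.3333 = 0.1963
d₁ = [ln(160/180) + (0.075 − 0.035 + ½·0.34²)·0.3333] / (σ√T) = (-0.1178 + 0.0326) / 0.1963 = -0.4339 ≈ -0.43
d₂ = -0.4339 − 0.1963 = -0.6302 ≈ -0.63
exp(−qT) = exp(−0.035·0.3333) = 0.9884;  exp(−rT) = exp(−0.075·0.3333) = 0.9753
C = 160·0.9884·N(-0.43) − 180·0.9753·N(-0.63) = 160·0.9884·0.3336 − 180·0.9753·0.2643 = 52.7568 − 46.3989 = 6.3579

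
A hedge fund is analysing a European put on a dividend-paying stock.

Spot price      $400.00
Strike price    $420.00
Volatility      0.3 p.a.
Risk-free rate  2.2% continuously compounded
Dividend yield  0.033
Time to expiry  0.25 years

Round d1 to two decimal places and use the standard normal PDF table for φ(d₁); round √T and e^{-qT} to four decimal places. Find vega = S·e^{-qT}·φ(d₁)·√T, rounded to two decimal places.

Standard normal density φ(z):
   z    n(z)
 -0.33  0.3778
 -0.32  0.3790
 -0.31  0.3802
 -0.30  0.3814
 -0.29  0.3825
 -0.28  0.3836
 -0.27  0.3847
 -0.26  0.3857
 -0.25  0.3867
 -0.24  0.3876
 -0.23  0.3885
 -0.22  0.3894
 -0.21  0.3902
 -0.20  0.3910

σ√T = 0.3·√0.25 = 0.1500
d₁ = [ln(400/420) + (0.022 − 0.033 + 0.3²/2)·0.25] / 0.1500 = [-0.0488 + 0.0085] / 0.1500 = -0.2686 which rounds to -0.27
√T = √0.25 = 0.5000
φ(d₁) = φ(-0.27) = 0.3847
exp(−qT) = exp(−0.033·0.25) = 0.9918
vega = S·exp(−qT)·φ(d₁)·√T = 400·0.9918·0.3847·0.5000 = 76.3091
(The call has the same vega.)

76.31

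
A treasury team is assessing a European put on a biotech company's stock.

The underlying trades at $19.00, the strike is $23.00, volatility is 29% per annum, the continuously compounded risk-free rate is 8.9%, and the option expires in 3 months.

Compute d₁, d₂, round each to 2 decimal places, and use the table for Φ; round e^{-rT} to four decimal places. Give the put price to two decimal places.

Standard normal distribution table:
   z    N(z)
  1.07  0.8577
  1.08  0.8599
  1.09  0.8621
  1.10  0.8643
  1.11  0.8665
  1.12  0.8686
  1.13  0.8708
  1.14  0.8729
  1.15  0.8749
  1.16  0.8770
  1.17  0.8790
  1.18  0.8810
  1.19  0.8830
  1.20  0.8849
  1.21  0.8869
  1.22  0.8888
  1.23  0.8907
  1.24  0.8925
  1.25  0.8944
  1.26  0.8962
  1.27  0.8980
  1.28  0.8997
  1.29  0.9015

σ√T = 0.29 × 0.5000 = 0.1450
d₁ = [ln(19/23) + (0.089 + 0.29²/2)·0.25] / 0.1450 = [-0.1911 + 0.0328] / 0.1450 = -1.0917 → -1.09
d₂ = d₁ − σ√T = -1.0917 − 0.1450 = -1.2367 → -1.24
e^(−rT) = e^(−0.089·0.25) = 0.9780
P = 23·0.9780·N(1.24) − 19·N(1.09) = 23·0.9780·0.8925 − 19·0.8621 = 20.0759 − 16.3799 = 3.6960

$3.70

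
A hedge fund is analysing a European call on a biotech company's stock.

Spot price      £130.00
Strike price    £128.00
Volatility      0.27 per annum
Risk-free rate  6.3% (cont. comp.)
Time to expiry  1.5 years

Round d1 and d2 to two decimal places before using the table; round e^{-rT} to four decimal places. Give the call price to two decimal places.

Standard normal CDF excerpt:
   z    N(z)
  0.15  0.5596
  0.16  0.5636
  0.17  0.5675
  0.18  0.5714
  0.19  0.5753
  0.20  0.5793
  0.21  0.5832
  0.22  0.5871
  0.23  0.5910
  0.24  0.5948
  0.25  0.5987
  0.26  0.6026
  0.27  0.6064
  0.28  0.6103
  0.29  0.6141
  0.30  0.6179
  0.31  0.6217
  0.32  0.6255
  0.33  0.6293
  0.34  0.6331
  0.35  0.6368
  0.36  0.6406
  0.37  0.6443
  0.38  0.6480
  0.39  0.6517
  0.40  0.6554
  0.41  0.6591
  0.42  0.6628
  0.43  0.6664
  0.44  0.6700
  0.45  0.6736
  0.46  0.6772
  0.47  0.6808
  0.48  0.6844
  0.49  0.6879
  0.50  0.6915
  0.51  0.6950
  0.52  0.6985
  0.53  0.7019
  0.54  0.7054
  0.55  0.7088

£23.81

T = 1.5;  σ√T = 0.3307
d₁ = [ln(130/128) + (0.063 + 0.27²/2)·1.5] / 0.3307 = [0.0155 + 0.1492] / 0.3307 = 0.4980 → 0.50
d₂ = d₁ − σ√T = 0.4980 − 0.3307 = 0.1673 → 0.17
e^(−rT) = e^(−0.063·1.5) = 0.9098
N(d₁) = N(0.50) = 0.6915;  N(d₂) = N(0.17) = 0.5675
C = 130·0.6915 − 128·0.9098·0.5675 = 89.8950 − 66.0879 = 23.8071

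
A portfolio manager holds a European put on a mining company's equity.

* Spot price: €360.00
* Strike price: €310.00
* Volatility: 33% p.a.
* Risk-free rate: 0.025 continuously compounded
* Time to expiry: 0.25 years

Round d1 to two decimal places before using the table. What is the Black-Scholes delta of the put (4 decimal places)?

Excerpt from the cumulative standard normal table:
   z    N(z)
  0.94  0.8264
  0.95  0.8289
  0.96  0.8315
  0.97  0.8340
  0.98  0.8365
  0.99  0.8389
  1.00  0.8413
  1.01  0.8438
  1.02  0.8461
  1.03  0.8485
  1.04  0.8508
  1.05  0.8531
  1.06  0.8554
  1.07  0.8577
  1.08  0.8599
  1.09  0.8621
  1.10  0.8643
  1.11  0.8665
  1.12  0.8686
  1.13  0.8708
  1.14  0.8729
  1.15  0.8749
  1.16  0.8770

-0.1515

σ√T = 0.33·√0.25 = 0.1650
ln(S/K) + (r + σ²/2)T = ln(360/310) + (0.025 + 0.33²/2)·0.25 = 0.1495 + 0.0199 = 0.1694
d₁ = 0.1694 / 0.1650 = 1.0266 → 1.03
N(d₁) = N(1.03) = 0.8485
Δ_put = N(d₁) − 1 = 0.8485 − 1 = -0.1515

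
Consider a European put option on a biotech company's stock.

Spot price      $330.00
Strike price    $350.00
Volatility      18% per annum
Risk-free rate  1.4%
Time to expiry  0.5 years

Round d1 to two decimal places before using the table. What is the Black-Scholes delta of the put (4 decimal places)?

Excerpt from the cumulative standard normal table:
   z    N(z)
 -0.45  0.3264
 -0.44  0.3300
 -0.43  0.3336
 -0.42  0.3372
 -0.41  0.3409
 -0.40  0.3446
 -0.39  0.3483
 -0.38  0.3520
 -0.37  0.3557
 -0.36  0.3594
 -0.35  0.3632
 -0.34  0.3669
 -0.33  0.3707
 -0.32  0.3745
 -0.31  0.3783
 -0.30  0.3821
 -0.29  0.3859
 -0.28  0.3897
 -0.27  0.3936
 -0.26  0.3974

-0.6331

σ√T = 0.18 × 0.7071 = 0.1273
d₁ = [ln(330/350) + (0.014 + ½·0.18²)·0.5] / (σ√T) = (-0.0588 + 0.0151) / 0.1273 = -0.3437 → -0.34
N(d₁) = N(-0.34) = 0.3669
Δ_put = N(d₁) − 1 = 0.3669 − 1 = -0.6331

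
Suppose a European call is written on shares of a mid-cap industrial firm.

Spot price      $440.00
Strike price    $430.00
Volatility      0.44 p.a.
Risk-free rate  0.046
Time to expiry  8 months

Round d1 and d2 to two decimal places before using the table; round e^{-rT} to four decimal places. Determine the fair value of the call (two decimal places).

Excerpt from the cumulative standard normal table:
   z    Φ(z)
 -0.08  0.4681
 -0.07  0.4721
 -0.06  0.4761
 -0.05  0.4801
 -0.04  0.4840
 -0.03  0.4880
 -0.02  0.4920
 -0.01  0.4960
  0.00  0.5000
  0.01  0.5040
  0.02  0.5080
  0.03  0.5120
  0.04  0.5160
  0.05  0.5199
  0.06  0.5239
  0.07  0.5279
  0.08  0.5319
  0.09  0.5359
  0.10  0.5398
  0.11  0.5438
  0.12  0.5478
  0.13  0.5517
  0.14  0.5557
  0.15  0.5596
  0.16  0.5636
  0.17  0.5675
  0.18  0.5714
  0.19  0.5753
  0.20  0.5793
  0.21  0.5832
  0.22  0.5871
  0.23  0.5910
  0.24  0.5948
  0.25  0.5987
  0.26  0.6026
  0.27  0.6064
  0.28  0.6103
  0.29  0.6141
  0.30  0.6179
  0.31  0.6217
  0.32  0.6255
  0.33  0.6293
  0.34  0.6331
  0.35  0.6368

$73.39

σ√T = 0.44 × 0.8165 = 0.3593
d₁ = [ln(440/430) + (0.046 + ½·0.44²)·0.6667] / (σ√T) = (0.0230 + 0.0952) / 0.3593 = 0.3290 ⇒ 0.33
d₂ = 0.3290 − 0.3593 = -0.0303 ⇒ -0.03
e^(−rT) = e^(−0.046·0.6667) = 0.9698
C = 440·N(0.33) − 430·0.9698·N(-0.03) = 440·0.6293 − 430·0.9698·0.4880 = 276.8920 − 203.5028 = 73.3892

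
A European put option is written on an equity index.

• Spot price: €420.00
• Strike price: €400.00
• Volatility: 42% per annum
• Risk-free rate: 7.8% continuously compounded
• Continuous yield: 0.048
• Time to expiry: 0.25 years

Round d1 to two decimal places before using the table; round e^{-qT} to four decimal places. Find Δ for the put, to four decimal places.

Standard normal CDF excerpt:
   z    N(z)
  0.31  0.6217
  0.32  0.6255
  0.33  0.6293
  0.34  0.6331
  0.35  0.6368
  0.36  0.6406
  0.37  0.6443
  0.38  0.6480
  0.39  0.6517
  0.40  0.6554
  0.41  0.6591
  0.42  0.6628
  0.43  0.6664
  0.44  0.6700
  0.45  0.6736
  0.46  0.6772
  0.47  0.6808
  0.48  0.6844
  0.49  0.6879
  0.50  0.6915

σ√T = 0.42·√0.25 = 0.2100
d₁ = [ln(420/400) + (0.078 − 0.048 + 0.42²/2)·0.25] / 0.2100 = [0.0488 + 0.0295] / 0.2100 = 0.3730 → 0.37
N(d₁) = N(0.37) = 0.6443
Δ_put = e^(−qT)·(N(d₁) − 1) = 0.9881·(0.6443 − 1) = -0.3515

-0.3515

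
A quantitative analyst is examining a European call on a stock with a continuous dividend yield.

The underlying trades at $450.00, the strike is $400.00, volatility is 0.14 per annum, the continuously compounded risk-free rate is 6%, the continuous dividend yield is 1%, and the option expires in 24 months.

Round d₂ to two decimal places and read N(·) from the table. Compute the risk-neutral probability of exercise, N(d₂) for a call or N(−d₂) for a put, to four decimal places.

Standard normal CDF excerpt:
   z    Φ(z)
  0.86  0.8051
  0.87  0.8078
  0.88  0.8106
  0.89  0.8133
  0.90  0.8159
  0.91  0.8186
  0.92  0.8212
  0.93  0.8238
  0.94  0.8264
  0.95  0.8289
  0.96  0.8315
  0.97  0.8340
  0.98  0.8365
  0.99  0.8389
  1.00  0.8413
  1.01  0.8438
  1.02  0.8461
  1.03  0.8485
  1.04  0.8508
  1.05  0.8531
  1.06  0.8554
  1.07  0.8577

0.8413

T = 2;  σ√T = 0.1980
d₁ = [ln(450/400) + (0.06 − 0.01 + 0.14²/2)·2] / 0.1980 = [0.1178 + 0.1196] / 0.1980 = 1.1990 which rounds to 1.20
d₂ = d₁ − σ√T = 1.1990 − 0.1980 = 1.0010 which rounds to 1.00
Pr(exercise) under Q = N(d₂) = 0.8413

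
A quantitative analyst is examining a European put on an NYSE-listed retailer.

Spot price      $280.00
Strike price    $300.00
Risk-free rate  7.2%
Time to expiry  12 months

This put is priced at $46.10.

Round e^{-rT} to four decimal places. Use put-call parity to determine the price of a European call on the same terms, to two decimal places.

$46.95

exp(−rT) = exp(−0.072·1) = 0.9305
Put-call parity: C − P = S − K·e^(−rT) = 280 − 300·0.9305 = 280 − 279.1500 = 0.8500
C = P + (C − P) = 46.10 + (0.8500) = 46.9500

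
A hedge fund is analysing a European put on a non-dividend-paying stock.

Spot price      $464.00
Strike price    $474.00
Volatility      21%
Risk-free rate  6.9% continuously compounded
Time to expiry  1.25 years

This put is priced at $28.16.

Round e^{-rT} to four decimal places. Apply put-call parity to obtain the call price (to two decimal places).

$57.31

e^(−rT) = e^(−0.069·1.25) = 0.9174
Put-call parity: C − P = S − K·e^(−rT) = 464 − 474·0.9174 = 464 − 434.8476 = 29.1524
C = P + (C − P) = 28.16 + (29.1524) = 57.3124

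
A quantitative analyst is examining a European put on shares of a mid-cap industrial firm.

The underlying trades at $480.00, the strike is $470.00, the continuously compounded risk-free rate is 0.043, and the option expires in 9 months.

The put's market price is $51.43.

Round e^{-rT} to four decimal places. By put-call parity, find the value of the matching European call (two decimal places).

$76.33

e^(−rT) = e^(−0.043·0.75) = 0.9683
Put-call parity: C − P = S − K·e^(−rT) = 480 − 470·0.9683 = 480 − 455.1010 = 24.8990
C = P + (C − P) = 51.43 + (24.8990) = 76.3290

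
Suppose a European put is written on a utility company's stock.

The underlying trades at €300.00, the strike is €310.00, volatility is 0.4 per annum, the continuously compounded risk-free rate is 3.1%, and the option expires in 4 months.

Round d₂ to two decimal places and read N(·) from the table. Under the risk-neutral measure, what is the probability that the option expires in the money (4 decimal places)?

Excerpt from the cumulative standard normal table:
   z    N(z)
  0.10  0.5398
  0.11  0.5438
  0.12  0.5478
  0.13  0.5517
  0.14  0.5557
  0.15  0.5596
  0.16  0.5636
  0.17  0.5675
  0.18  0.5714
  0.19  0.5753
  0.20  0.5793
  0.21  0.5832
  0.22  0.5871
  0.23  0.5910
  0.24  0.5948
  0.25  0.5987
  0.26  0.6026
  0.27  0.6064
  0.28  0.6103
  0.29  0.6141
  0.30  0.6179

σ√T = 0.4 × 0.5774 = 0.2309
d₁ = [ln(300/310) + (0.031 + 0.4²/2)·0.3333] / 0.2309 = [-0.0328 + 0.0370] / 0.2309 = 0.0182 → 0.02
d₂ = d₁ − σ√T = 0.0182 − 0.2309 = -0.2127 → -0.21
Pr(exercise) under Q = N(−d₂) = N(0.21) = 0.5832

0.5832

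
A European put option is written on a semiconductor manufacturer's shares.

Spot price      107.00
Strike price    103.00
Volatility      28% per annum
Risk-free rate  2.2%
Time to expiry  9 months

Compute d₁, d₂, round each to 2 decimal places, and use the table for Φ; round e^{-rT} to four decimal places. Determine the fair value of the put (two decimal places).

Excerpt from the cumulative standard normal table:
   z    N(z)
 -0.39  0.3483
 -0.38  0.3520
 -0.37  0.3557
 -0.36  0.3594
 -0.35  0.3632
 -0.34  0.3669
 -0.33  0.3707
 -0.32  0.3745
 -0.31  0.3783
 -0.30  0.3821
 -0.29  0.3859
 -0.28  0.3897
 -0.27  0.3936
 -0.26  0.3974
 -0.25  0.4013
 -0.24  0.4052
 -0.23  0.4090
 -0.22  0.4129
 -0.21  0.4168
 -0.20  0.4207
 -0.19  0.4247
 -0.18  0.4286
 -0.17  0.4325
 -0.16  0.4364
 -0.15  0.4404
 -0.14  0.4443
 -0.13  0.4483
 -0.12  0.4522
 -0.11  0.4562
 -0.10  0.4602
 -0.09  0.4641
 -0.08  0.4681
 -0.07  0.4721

7.76

σ√T = 0.28 × 0.8660 = 0.2425
d₁ = [ln(107/103) + (0.022 + 0.28²/2)·0.75] / 0.2425 = [0.0381 + 0.0459] / 0.2425 = 0.3464 which rounds to 0.35
d₂ = d₁ − σ√T = 0.3464 − 0.2425 = 0.1039 which rounds to 0.10
e^(−rT) = e^(−0.022·0.75) = 0.9836
N(−d₂) = N(-0.10) = 0.4602;  N(−d₁) = N(-0.35) = 0.3632
P = 103·0.9836·0.4602 − 107·0.3632 = 46.6232 − 38.8624 = 7.7608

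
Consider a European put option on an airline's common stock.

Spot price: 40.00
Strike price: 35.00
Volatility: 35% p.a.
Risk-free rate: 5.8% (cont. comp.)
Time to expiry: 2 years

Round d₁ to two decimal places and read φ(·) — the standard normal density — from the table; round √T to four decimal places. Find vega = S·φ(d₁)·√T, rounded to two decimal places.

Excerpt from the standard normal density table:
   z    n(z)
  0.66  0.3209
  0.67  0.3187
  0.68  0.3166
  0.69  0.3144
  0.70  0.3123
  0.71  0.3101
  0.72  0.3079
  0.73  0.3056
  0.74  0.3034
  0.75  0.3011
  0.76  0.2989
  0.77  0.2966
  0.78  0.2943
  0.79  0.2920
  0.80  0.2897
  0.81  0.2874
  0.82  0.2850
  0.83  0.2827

T = 2;  σ√T = 0.4950
d₁ = [ln(40/35) + (0.058 + 0.35²/2)·2] / 0.4950 = [0.1335 + 0.2385] / 0.4950 = 0.7516 → 0.75
√T = √2 = 1.4142
φ(d₁) = φ(0.75) = 0.3011
vega = S·φ(d₁)·√T = 40·0.3011·1.4142 = 17.0326
(Call and put vega coincide under Black-Scholes.)

17.03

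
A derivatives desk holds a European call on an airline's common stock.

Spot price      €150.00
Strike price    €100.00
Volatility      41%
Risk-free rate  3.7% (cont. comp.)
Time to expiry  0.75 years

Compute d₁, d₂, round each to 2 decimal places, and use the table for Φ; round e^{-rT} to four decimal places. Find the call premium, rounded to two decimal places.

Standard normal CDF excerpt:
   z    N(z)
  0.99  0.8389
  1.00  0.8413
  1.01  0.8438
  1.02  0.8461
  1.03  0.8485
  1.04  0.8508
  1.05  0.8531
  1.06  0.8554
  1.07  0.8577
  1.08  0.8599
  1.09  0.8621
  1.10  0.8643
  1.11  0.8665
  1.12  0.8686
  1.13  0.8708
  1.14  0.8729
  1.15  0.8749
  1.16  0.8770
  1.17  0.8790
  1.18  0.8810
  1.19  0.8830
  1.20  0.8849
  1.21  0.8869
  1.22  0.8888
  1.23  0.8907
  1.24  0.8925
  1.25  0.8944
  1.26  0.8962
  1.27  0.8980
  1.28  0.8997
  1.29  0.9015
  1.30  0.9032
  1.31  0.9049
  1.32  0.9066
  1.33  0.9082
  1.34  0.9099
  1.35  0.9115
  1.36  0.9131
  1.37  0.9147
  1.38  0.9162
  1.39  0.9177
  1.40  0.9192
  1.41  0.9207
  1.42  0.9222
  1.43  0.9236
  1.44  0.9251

€55.13

σ√T = 0.41 × 0.8660 = 0.3551
d₁ = [ln(150/100) + (0.037 + 0.41²/2)·0.75] / 0.3551 = [0.4055 + 0.0908] / 0.3551 = 1.3976 which rounds to 1.40
d₂ = d₁ − σ√T = 1.3976 − 0.3551 = 1.0425 which rounds to 1.04
e^(−rT) = e^(−0.037·0.75) = 0.9726
N(d₁) = N(1.40) = 0.9192;  N(d₂) = N(1.04) = 0.8508
C = 150·0.9192 − 100·0.9726·0.8508 = 137.8800 − 82.7488 = 55.1312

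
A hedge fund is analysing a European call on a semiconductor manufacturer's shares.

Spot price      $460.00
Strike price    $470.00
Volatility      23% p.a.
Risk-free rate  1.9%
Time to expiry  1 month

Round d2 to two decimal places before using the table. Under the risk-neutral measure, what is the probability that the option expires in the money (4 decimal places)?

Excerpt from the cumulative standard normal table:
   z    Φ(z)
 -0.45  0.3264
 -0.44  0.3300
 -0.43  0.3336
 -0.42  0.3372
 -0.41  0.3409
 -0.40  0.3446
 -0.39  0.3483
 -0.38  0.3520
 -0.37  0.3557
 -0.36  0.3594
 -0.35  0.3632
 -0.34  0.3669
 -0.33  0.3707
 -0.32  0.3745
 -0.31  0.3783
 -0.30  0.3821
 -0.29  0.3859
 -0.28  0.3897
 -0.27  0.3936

0.3707

σ√T = 0.23 × 0.2887 = 0.0664
d₁ = [ln(460/470) + (0.019 + 0.23²/2)·0.08333] / 0.0664 = [-0.0215 + 0.0038] / 0.0664 = -0.2669 which rounds to -0.27
d₂ = d₁ − σ√T = -0.2669 − 0.0664 = -0.3333 which rounds to -0.33
Pr(exercise) under Q = N(d₂) = 0.3707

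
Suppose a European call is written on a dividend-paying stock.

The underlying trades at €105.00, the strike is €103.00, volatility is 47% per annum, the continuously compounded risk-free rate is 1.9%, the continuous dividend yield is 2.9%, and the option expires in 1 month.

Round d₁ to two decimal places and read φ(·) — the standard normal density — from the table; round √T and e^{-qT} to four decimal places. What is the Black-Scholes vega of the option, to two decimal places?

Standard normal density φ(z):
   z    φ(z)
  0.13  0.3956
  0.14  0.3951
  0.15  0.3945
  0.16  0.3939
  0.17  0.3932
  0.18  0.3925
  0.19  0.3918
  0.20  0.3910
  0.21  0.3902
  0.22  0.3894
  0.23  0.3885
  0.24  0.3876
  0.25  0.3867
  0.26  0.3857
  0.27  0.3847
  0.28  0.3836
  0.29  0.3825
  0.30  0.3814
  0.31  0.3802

11.82

σ√T = 0.47·√0.08333 = 0.1357
d₁ = [ln(105/103) + (0.019 − 0.029 + 0.47²/2)·0.08333] / 0.1357 = [0.0192 + 0.0084] / 0.1357 = 0.2034 ≈ 0.20
√T = √0.08333 = 0.2887
φ(d₁) = φ(0.20) = 0.3910
e^(−qT) = e^(−0.029·0.08333) = 0.9976
vega = S·e^(−qT)·φ(d₁)·√T = 105·0.9976·0.3910·0.2887 = 11.8241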